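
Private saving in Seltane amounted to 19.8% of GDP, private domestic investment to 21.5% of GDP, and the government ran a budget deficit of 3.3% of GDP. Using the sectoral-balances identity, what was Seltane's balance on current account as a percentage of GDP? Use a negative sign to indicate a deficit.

-5.0

By the sectoral-balances identity, CA = (S_private - I) + (T - G).
Private balance = 19.8 - 21.5 = -1.7
Government balance (T - G) = -3.3
CA = -1.7 + (-3.3) = -5.0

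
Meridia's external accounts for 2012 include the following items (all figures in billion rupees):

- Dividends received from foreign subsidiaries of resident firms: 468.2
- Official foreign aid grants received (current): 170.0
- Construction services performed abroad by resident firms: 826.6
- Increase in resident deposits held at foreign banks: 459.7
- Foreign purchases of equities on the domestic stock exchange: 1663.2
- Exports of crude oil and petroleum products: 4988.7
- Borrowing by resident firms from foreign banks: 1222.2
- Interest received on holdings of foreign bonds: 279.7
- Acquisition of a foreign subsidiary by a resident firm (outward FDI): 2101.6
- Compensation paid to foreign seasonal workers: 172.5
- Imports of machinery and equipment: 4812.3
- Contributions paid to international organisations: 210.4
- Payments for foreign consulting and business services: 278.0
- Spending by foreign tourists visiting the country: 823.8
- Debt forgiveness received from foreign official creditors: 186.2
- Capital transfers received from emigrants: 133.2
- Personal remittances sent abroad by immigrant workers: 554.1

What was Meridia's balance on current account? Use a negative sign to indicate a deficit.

Goods: -4812.3 + 4988.7 = 176.4
Services: 826.6 + 823.8 - 278.0 = 1372.4
Primary income: -172.5 + 468.2 + 279.7 = 575.4
Secondary income: 170.0 - 554.1 - 210.4 = -594.5
Current account = 176.4 + 1372.4 + 575.4 + (-594.5) = 1529.7
(Excluded from the current account — financial account: increase in resident deposits held at foreign banks 459.7, foreign purchases of equities on the domestic stock exchange 1663.2, borrowing by resident firms from foreign banks 1222.2, acquisition of a foreign subsidiary by a resident firm (outward FDI) 2101.6; capital account: debt forgiveness received from foreign official creditors 186.2, capital transfers received from emigrants 133.2.)

1529.7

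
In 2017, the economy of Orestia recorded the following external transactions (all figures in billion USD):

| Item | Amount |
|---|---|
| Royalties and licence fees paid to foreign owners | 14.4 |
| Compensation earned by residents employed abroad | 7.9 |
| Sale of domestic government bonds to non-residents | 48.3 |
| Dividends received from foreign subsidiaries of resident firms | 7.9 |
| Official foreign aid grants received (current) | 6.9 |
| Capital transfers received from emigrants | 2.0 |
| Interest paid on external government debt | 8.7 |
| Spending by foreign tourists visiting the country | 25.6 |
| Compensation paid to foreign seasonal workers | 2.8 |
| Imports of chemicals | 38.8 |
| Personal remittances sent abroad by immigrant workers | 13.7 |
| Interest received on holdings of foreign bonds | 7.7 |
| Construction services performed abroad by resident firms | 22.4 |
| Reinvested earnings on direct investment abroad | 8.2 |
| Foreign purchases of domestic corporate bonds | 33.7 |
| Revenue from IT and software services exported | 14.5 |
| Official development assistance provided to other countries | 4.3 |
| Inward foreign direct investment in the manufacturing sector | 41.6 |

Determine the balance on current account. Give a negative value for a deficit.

18.4

Goods: -38.8
Services: 14.5 + 22.4 - 14.4 + 25.6 = 48.1
Primary income: 7.9 - 8.7 + 8.2 - 2.8 + 7.7 + 7.9 = 20.2
Secondary income: -4.3 + 6.9 - 13.7 = -11.1
Current account = (-38.8) + 48.1 + 20.2 + (-11.1) = 18.4
(Excluded from the current account — financial account: sale of domestic government bonds to non-residents 48.3, foreign purchases of domestic corporate bonds 33.7, inward foreign direct investment in the manufacturing sector 41.6; capital account: capital transfers received from emigrants 2.0.)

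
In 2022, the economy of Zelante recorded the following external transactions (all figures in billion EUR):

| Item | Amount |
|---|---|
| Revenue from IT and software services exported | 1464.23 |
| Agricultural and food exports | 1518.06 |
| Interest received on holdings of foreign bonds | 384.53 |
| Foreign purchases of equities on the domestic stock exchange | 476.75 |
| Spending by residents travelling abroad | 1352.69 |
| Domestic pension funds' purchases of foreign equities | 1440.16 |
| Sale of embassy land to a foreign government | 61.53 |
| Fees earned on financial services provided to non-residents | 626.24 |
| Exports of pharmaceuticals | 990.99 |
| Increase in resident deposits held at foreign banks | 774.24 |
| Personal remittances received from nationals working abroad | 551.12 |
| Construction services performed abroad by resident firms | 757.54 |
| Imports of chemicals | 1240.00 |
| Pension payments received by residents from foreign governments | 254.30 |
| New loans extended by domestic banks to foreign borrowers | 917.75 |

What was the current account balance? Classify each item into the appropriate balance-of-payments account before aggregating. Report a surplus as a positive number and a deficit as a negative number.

Goods: 1518.06 + 990.99 - 1240.00 = 1269.05
Services: -1352.69 + 626.24 + 1464.23 + 757.54 = 1495.32
Primary income: 384.53
Secondary income: 551.12 + 254.30 = 805.42
Current account = 1269.05 + 1495.32 + 384.53 + 805.42 = 3954.32
(Excluded from the current account — financial account: foreign purchases of equities on the domestic stock exchange 476.75, domestic pension funds' purchases of foreign equities 1440.16, increase in resident deposits held at foreign banks 774.24, new loans extended by domestic banks to foreign borrowers 917.75; capital account: sale of embassy land to a foreign government 61.53.)

3954.32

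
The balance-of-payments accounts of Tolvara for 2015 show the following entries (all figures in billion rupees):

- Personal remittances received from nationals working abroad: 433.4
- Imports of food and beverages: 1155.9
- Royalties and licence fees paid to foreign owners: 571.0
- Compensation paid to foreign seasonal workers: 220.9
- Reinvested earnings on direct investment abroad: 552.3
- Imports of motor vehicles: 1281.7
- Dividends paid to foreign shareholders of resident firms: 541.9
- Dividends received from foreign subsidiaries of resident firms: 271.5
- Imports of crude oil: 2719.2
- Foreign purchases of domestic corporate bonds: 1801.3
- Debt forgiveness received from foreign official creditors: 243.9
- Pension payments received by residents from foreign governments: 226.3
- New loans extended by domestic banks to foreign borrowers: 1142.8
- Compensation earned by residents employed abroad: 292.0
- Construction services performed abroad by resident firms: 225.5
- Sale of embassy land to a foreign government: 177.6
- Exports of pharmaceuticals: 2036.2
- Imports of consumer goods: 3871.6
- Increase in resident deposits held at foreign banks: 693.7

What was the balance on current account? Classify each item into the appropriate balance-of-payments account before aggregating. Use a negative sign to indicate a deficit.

Goods: -3871.6 - 1281.7 - 1155.9 + 2036.2 - 2719.2 = -6992.2
Services: 225.5 - 571.0 = -345.5
Primary income: -220.9 - 541.9 + 271.5 + 292.0 + 552.3 = 353.0
Secondary income: 433.4 + 226.3 = 659.7
Current account = (-6992.2) + (-345.5) + 353.0 + 659.7 = -6325.0
(Excluded from the current account — financial account: foreign purchases of domestic corporate bonds 1801.3, new loans extended by domestic banks to foreign borrowers 1142.8, increase in resident deposits held at foreign banks 693.7; capital account: debt forgiveness received from foreign official creditors 243.9, sale of embassy land to a foreign government 177.6.)

-6325.0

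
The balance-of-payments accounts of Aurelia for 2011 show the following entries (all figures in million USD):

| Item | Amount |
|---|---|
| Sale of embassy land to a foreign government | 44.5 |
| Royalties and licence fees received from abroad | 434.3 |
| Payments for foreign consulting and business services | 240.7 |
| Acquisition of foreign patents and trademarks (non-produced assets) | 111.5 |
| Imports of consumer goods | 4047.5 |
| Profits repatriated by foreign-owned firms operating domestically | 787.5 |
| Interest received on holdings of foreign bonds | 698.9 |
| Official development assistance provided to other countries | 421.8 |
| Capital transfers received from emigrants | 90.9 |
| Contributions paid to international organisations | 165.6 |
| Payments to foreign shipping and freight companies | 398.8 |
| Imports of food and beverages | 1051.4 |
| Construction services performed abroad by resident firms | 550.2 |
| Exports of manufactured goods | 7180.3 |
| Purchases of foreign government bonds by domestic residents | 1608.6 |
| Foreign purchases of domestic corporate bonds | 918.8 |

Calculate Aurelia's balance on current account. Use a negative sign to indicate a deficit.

1750.4

Goods: -4047.5 + 7180.3 - 1051.4 = 2081.4
Services: -398.8 + 434.3 + 550.2 - 240.7 = 345.0
Primary income: -787.5 + 698.9 = -88.6
Secondary income: -421.8 - 165.6 = -587.4
Current account = 2081.4 + 345.0 + (-88.6) + (-587.4) = 1750.4
(Excluded from the current account — capital account: sale of embassy land to a foreign government 44.5, acquisition of foreign patents and trademarks (non-produced assets) 111.5, capital transfers received from emigrants 90.9; financial account: purchases of foreign government bonds by domestic residents 1608.6, foreign purchases of domestic corporate bonds 918.8.)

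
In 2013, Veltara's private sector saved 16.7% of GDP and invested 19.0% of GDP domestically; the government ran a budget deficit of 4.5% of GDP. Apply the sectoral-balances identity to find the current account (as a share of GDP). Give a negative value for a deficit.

By the sectoral-balances identity, CA = (S_private - I) + (T - G).
Private balance = 16.7 - 19.0 = -2.3
Government balance (T - G) = -4.5
CA = -2.3 + (-4.5) = -6.8

-6.8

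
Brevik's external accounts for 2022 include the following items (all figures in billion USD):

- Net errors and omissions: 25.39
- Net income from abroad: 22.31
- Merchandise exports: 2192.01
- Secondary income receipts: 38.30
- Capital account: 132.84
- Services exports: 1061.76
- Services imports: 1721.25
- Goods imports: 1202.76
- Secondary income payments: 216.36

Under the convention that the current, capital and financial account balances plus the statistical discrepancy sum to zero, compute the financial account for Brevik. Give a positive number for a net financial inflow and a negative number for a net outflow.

Goods balance = 2192.01 - 1202.76 = 989.25
Services balance = 1061.76 - 1721.25 = -659.49
Trade balance (goods + services) = 989.25 + (-659.49) = 329.76
Net primary income = 22.31
Net secondary income = 38.30 - 216.36 = -178.06
Current account = 329.76 + 22.31 + (-178.06) = 174.01
Financial account = -(174.01 + 132.84 + 25.39) = -332.24

-332.24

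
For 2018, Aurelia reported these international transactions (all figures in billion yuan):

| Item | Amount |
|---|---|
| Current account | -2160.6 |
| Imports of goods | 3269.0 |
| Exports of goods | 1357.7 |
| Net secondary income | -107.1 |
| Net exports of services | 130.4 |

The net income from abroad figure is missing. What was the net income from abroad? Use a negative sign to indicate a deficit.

Current account = goods balance + services balance + net primary income + net secondary income
Sum of the known components = -1888.0
Net income from abroad = CA - (known components) = -2160.6 - (-1888.0) = -272.6

-272.6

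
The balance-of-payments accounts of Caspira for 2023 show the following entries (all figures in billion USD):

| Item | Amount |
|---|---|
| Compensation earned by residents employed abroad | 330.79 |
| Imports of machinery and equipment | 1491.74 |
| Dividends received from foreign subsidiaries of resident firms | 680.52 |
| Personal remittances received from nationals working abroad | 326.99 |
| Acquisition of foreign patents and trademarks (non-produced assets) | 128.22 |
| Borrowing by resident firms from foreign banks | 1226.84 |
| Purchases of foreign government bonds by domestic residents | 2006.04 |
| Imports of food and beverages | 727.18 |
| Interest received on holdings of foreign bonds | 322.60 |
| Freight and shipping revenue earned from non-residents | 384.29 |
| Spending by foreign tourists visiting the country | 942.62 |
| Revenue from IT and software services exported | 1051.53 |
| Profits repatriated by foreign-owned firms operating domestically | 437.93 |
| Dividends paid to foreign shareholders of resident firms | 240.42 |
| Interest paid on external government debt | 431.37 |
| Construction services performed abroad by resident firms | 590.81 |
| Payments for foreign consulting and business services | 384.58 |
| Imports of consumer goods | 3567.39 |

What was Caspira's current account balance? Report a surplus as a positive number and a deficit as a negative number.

-2650.46

Goods: -3567.39 - 727.18 - 1491.74 = -5786.31
Services: 942.62 + 590.81 - 384.58 + 1051.53 + 384.29 = 2584.67
Primary income: -431.37 - 240.42 + 330.79 + 322.60 + 680.52 - 437.93 = 224.19
Secondary income: 326.99
Current account = (-5786.31) + 2584.67 + 224.19 + 326.99 = -2650.46
(Excluded from the current account — capital account: acquisition of foreign patents and trademarks (non-produced assets) 128.22; financial account: borrowing by resident firms from foreign banks 1226.84, purchases of foreign government bonds by domestic residents 2006.04.)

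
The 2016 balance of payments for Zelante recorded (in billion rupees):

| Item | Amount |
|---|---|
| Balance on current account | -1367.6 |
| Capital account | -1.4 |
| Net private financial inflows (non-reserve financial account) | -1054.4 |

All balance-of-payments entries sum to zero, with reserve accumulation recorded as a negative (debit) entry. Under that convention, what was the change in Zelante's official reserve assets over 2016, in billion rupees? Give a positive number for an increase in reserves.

Official reserve transactions balance = -((-1367.6) + (-1.4) + (-1054.4)) = 2423.4
An accumulation of reserves is recorded as a debit (negative entry), so the change in the stock of reserves is the negative of that balance.
Change in official reserves = -(2423.4) = -2423.4

-2423.4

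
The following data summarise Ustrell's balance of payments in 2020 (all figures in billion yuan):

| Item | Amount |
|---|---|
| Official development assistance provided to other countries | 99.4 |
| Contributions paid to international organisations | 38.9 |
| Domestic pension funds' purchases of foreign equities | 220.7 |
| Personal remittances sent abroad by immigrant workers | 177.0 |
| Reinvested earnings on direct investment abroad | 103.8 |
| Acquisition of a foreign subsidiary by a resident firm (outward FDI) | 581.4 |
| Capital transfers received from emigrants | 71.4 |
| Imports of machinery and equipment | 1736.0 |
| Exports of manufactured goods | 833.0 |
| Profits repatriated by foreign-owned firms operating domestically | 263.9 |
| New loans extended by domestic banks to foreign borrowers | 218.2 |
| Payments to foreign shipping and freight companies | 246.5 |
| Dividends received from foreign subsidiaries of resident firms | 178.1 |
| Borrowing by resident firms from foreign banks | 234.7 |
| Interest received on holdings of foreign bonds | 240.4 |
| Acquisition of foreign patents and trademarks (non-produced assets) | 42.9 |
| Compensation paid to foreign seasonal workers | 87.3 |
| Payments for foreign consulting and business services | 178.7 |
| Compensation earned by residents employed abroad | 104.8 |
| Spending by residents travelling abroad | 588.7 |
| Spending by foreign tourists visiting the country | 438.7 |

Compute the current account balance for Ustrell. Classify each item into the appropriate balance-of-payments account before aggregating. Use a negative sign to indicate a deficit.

-1517.6

Goods: 833.0 - 1736.0 = -903.0
Services: -178.7 - 588.7 - 246.5 + 438.7 = -575.2
Primary income: 178.1 + 240.4 + 103.8 + 104.8 - 87.3 - 263.9 = 275.9
Secondary income: -177.0 - 99.4 - 38.9 = -315.3
Current account = (-903.0) + (-575.2) + 275.9 + (-315.3) = -1517.6
(Excluded from the current account — financial account: domestic pension funds' purchases of foreign equities 220.7, acquisition of a foreign subsidiary by a resident firm (outward FDI) 581.4, new loans extended by domestic banks to foreign borrowers 218.2, borrowing by resident firms from foreign banks 234.7; capital account: capital transfers received from emigrants 71.4, acquisition of foreign patents and trademarks (non-produced assets) 42.9.)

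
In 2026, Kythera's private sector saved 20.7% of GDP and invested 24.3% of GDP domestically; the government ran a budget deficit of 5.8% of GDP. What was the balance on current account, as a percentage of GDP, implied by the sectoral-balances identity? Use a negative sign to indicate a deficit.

-9.4

By the sectoral-balances identity, CA = (S_private - I) + (T - G).
Private balance = 20.7 - 24.3 = -3.6
Government balance (T - G) = -5.8
CA = -3.6 + (-5.8) = -9.4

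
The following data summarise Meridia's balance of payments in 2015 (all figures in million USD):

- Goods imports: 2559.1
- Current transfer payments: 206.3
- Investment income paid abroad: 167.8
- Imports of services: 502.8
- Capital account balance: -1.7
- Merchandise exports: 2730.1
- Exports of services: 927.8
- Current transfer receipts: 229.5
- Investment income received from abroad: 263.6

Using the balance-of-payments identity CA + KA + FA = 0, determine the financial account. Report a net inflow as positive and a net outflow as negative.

-713.3

Goods balance = 2730.1 - 2559.1 = 171.0
Services balance = 927.8 - 502.8 = 425.0
Trade balance (goods + services) = 171.0 + 425.0 = 596.0
Net primary income = 263.6 - 167.8 = 95.8
Net secondary income = 229.5 - 206.3 = 23.2
Current account = 596.0 + 95.8 + 23.2 = 715.0
Financial account = -(715.0 + (-1.7)) = -713.3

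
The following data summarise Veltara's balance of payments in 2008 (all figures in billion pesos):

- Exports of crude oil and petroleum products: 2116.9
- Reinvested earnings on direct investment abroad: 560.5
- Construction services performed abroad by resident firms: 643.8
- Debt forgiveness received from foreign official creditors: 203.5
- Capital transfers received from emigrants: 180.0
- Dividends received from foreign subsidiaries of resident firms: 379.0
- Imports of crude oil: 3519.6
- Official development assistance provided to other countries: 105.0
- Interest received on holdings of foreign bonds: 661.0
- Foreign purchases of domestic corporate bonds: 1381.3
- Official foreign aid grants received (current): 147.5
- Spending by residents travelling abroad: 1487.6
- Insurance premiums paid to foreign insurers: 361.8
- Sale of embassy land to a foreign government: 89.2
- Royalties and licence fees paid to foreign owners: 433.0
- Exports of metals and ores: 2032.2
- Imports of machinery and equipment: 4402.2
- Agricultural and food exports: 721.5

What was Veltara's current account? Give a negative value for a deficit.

-3046.8

Goods: 2116.9 - 3519.6 + 721.5 + 2032.2 - 4402.2 = -3051.2
Services: -433.0 - 1487.6 - 361.8 + 643.8 = -1638.6
Primary income: 661.0 + 379.0 + 560.5 = 1600.5
Secondary income: -105.0 + 147.5 = 42.5
Current account = (-3051.2) + (-1638.6) + 1600.5 + 42.5 = -3046.8
(Excluded from the current account — capital account: debt forgiveness received from foreign official creditors 203.5, capital transfers received from emigrants 180.0, sale of embassy land to a foreign government 89.2; financial account: foreign purchases of domestic corporate bonds 1381.3.)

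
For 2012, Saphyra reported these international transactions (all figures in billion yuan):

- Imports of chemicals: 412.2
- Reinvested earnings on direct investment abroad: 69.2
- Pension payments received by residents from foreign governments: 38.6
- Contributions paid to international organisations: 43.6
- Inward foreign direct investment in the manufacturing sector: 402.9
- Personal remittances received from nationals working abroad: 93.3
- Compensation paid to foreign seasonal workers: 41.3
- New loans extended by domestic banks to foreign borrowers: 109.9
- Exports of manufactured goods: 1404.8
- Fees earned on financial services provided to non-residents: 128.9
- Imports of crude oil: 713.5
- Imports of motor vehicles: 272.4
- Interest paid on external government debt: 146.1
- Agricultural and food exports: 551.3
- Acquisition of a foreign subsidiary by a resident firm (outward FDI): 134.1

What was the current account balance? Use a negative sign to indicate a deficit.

657.0

Goods: -412.2 - 713.5 - 272.4 + 1404.8 + 551.3 = 558.0
Services: 128.9
Primary income: -41.3 + 69.2 - 146.1 = -118.2
Secondary income: 93.3 - 43.6 + 38.6 = 88.3
Current account = 558.0 + 128.9 + (-118.2) + 88.3 = 657.0
(Excluded from the current account — financial account: inward foreign direct investment in the manufacturing sector 402.9, new loans extended by domestic banks to foreign borrowers 109.9, acquisition of a foreign subsidiary by a resident firm (outward FDI) 134.1.)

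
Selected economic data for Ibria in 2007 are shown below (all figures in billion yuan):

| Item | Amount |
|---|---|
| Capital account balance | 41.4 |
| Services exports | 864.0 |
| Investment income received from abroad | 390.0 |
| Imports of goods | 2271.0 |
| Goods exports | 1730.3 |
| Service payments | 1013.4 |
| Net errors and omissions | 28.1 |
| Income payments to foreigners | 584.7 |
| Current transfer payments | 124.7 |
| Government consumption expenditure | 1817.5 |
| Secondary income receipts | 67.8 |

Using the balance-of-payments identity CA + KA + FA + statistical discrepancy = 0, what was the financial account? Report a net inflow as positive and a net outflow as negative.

872.2

Goods balance = 1730.3 - 2271.0 = -540.7
Services balance = 864.0 - 1013.4 = -149.4
Trade balance (goods + services) = -540.7 + (-149.4) = -690.1
Net primary income = 390.0 - 584.7 = -194.7
Net secondary income = 67.8 - 124.7 = -56.9
Current account = -690.1 + (-194.7) + (-56.9) = -941.7
Financial account = -(-941.7 + 41.4 + 28.1) = 872.2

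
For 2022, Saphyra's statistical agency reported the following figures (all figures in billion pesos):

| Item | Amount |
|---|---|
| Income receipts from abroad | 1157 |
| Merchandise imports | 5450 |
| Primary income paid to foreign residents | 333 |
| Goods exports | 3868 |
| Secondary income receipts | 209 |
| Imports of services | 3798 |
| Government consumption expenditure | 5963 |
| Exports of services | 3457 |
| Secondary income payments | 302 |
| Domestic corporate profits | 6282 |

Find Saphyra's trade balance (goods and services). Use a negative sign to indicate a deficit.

-1923

Goods balance = 3868 - 5450 = -1582
Services balance = 3457 - 3798 = -341
Trade balance (goods + services) = -1582 + (-341) = -1923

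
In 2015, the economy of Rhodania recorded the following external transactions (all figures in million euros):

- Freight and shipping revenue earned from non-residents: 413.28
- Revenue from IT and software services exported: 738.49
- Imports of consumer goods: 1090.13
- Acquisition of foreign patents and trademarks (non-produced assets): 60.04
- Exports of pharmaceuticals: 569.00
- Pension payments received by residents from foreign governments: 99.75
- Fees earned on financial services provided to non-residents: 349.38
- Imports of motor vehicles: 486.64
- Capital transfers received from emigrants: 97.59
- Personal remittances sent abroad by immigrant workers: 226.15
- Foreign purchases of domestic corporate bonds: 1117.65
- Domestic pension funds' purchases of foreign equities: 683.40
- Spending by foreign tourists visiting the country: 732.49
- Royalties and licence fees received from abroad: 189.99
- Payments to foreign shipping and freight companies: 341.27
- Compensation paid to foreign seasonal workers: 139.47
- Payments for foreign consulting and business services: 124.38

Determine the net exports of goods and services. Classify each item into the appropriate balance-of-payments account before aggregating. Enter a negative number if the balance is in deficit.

Goods: -1090.13 - 486.64 + 569.00 = -1007.77
Services: 349.38 - 341.27 + 413.28 + 189.99 - 124.38 + 738.49 + 732.49 = 1957.98
Trade balance = -1007.77 + 1957.98 = 950.21
(Excluded from the trade balance — capital account: acquisition of foreign patents and trademarks (non-produced assets) 60.04, capital transfers received from emigrants 97.59; secondary income: pension payments received by residents from foreign governments 99.75, personal remittances sent abroad by immigrant workers 226.15; financial account: foreign purchases of domestic corporate bonds 1117.65, domestic pension funds' purchases of foreign equities 683.40; primary income: compensation paid to foreign seasonal workers 139.47.)

950.21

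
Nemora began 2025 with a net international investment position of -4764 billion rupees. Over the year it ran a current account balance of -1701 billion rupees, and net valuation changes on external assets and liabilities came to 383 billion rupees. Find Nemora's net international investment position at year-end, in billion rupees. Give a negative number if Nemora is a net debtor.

Change in NIIP = current account + net valuation change = -1701 + 383 = -1318
End-of-year NIIP = -4764 + (-1318) = -6082

-6082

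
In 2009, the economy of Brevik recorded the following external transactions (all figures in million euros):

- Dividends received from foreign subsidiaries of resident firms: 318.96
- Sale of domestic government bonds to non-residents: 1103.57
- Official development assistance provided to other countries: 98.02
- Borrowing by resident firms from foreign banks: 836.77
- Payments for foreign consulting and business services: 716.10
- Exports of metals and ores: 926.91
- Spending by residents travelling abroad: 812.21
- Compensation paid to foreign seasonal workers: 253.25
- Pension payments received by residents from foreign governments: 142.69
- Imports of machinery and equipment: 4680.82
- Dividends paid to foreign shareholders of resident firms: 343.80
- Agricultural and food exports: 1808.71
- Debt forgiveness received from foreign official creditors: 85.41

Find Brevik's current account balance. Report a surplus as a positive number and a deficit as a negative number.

Goods: 1808.71 - 4680.82 + 926.91 = -1945.20
Services: -716.10 - 812.21 = -1528.31
Primary income: 318.96 - 253.25 - 343.80 = -278.09
Secondary income: -98.02 + 142.69 = 44.67
Current account = (-1945.20) + (-1528.31) + (-278.09) + 44.67 = -3706.93
(Excluded from the current account — financial account: sale of domestic government bonds to non-residents 1103.57, borrowing by resident firms from foreign banks 836.77; capital account: debt forgiveness received from foreign official creditors 85.41.)

-3706.93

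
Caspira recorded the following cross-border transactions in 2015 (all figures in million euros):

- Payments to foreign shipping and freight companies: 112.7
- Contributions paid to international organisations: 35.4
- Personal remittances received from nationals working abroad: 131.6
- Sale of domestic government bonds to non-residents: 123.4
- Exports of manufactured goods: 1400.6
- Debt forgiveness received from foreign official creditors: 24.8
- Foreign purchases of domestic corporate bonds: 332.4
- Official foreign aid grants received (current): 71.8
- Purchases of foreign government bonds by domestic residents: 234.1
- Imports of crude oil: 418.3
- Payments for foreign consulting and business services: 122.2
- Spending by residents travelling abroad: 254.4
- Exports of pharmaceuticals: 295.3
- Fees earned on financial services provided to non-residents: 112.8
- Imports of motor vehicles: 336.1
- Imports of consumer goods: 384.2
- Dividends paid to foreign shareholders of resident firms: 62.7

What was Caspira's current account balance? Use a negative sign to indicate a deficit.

Goods: -418.3 + 1400.6 - 336.1 + 295.3 - 384.2 = 557.3
Services: 112.8 - 112.7 - 122.2 - 254.4 = -376.5
Primary income: -62.7
Secondary income: 131.6 + 71.8 - 35.4 = 168.0
Current account = 557.3 + (-376.5) + (-62.7) + 168.0 = 286.1
(Excluded from the current account — financial account: sale of domestic government bonds to non-residents 123.4, foreign purchases of domestic corporate bonds 332.4, purchases of foreign government bonds by domestic residents 234.1; capital account: debt forgiveness received from foreign official creditors 24.8.)

286.1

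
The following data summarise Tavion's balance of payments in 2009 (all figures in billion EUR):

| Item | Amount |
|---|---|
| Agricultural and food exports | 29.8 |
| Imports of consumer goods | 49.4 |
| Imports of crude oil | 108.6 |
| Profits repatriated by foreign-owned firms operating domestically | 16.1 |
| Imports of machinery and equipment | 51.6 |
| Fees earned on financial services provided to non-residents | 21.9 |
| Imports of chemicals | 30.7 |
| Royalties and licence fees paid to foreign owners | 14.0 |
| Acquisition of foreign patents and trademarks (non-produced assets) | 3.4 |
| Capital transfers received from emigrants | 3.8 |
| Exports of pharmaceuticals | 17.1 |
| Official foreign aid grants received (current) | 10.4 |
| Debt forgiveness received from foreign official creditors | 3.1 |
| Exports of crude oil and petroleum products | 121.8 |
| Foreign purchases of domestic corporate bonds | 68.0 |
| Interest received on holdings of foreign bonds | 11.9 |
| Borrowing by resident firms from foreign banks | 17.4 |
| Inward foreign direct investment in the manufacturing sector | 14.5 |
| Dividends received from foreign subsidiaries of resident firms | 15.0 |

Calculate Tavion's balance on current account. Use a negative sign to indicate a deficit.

Goods: 121.8 - 30.7 - 49.4 - 108.6 + 29.8 - 51.6 + 17.1 = -71.6
Services: -14.0 + 21.9 = 7.9
Primary income: -16.1 + 15.0 + 11.9 = 10.8
Secondary income: 10.4
Current account = (-71.6) + 7.9 + 10.8 + 10.4 = -42.5
(Excluded from the current account — capital account: acquisition of foreign patents and trademarks (non-produced assets) 3.4, capital transfers received from emigrants 3.8, debt forgiveness received from foreign official creditors 3.1; financial account: foreign purchases of domestic corporate bonds 68.0, borrowing by resident firms from foreign banks 17.4, inward foreign direct investment in the manufacturing sector 14.5.)

-42.5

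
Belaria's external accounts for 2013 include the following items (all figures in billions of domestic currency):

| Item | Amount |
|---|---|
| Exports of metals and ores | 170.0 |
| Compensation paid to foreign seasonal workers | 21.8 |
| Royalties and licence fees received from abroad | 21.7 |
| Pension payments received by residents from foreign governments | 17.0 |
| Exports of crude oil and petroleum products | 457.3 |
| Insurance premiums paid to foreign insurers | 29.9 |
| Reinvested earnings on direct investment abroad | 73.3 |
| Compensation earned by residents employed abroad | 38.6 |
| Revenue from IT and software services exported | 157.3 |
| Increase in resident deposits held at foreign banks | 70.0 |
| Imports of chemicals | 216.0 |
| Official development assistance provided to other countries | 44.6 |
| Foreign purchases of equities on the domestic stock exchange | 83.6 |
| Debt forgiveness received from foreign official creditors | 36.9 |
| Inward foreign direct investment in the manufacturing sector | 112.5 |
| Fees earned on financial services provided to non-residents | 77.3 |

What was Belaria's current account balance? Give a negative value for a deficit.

700.2

Goods: 457.3 - 216.0 + 170.0 = 411.3
Services: -29.9 + 157.3 + 77.3 + 21.7 = 226.4
Primary income: -21.8 + 73.3 + 38.6 = 90.1
Secondary income: -44.6 + 17.0 = -27.6
Current account = 411.3 + 226.4 + 90.1 + (-27.6) = 700.2
(Excluded from the current account — financial account: increase in resident deposits held at foreign banks 70.0, foreign purchases of equities on the domestic stock exchange 83.6, inward foreign direct investment in the manufacturing sector 112.5; capital account: debt forgiveness received from foreign official creditors 36.9.)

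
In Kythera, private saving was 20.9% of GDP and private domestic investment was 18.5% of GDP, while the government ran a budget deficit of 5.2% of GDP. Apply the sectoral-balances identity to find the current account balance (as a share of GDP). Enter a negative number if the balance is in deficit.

By the sectoral-balances identity, CA = (S_private - I) + (T - G).
Private balance = 20.9 - 18.5 = 2.4
Government balance (T - G) = -5.2
CA = 2.4 + (-5.2) = -2.8

-2.8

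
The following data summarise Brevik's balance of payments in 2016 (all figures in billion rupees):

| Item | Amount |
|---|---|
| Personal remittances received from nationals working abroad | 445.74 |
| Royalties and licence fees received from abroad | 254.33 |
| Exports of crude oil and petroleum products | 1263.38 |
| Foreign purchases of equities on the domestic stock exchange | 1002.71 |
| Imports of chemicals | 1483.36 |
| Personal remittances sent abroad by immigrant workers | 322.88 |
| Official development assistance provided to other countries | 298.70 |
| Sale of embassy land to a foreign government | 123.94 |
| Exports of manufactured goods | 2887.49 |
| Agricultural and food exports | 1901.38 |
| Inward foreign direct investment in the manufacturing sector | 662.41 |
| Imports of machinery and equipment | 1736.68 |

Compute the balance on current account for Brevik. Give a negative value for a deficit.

2910.70

Goods: -1483.36 + 1901.38 - 1736.68 + 2887.49 + 1263.38 = 2832.21
Services: 254.33
Secondary income: -298.70 - 322.88 + 445.74 = -175.84
Current account = 2832.21 + 254.33 + (-175.84) = 2910.70
(Excluded from the current account — financial account: foreign purchases of equities on the domestic stock exchange 1002.71, inward foreign direct investment in the manufacturing sector 662.41; capital account: sale of embassy land to a foreign government 123.94.)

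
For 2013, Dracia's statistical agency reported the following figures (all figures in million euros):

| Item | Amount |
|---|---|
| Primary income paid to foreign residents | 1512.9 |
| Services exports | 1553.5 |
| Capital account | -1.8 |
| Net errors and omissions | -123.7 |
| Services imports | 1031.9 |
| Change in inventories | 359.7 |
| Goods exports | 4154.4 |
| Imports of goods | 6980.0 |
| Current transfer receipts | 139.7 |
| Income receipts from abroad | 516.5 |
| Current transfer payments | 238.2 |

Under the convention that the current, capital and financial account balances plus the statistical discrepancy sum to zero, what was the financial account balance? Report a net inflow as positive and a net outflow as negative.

3524.4

Goods balance = 4154.4 - 6980.0 = -2825.6
Services balance = 1553.5 - 1031.9 = 521.6
Trade balance (goods + services) = -2825.6 + 521.6 = -2304.0
Net primary income = 516.5 - 1512.9 = -996.4
Net secondary income = 139.7 - 238.2 = -98.5
Current account = -2304.0 + (-996.4) + (-98.5) = -3398.9
Financial account = -(-3398.9 + (-1.8) + (-123.7)) = 3524.4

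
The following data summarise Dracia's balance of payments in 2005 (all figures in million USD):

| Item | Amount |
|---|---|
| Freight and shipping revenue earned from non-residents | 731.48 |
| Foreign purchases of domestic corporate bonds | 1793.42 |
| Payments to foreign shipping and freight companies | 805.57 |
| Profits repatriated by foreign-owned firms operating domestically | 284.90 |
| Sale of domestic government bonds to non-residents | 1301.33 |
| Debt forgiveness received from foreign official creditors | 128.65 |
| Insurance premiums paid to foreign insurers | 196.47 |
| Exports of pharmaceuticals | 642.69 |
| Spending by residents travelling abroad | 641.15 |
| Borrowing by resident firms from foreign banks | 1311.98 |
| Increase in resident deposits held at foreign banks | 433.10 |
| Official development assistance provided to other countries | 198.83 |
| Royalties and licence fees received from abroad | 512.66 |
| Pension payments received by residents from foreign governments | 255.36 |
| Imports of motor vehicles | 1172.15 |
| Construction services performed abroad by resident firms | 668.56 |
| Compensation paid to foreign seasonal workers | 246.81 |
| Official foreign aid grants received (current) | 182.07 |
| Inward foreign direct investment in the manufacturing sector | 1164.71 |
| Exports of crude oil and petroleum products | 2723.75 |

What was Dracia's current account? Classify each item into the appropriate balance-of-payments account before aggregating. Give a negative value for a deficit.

Goods: -1172.15 + 2723.75 + 642.69 = 2194.29
Services: -196.47 + 668.56 - 805.57 + 512.66 + 731.48 - 641.15 = 269.51
Primary income: -246.81 - 284.90 = -531.71
Secondary income: -198.83 + 182.07 + 255.36 = 238.60
Current account = 2194.29 + 269.51 + (-531.71) + 238.60 = 2170.69
(Excluded from the current account — financial account: foreign purchases of domestic corporate bonds 1793.42, sale of domestic government bonds to non-residents 1301.33, borrowing by resident firms from foreign banks 1311.98, increase in resident deposits held at foreign banks 433.10, inward foreign direct investment in the manufacturing sector 1164.71; capital account: debt forgiveness received from foreign official creditors 128.65.)

2170.69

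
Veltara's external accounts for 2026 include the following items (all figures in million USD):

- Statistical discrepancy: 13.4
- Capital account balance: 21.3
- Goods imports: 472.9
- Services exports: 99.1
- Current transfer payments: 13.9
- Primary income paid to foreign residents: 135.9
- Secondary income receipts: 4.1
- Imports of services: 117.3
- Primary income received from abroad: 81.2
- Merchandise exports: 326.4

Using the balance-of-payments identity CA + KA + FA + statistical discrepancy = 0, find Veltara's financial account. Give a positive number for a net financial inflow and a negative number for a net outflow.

Goods balance = 326.4 - 472.9 = -146.5
Services balance = 99.1 - 117.3 = -18.2
Trade balance (goods + services) = -146.5 + (-18.2) = -164.7
Net primary income = 81.2 - 135.9 = -54.7
Net secondary income = 4.1 - 13.9 = -9.8
Current account = -164.7 + (-54.7) + (-9.8) = -229.2
Financial account = -(-229.2 + 21.3 + 13.4) = 194.5

194.5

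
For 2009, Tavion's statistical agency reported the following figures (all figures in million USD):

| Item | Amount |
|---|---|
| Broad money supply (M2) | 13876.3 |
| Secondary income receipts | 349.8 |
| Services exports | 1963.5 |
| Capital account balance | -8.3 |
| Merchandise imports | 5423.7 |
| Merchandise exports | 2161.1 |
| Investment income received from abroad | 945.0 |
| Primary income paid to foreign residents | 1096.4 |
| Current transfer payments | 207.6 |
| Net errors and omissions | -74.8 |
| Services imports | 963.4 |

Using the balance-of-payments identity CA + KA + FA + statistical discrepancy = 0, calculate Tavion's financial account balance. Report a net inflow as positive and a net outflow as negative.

Goods balance = 2161.1 - 5423.7 = -3262.6
Services balance = 1963.5 - 963.4 = 1000.1
Trade balance (goods + services) = -3262.6 + 1000.1 = -2262.5
Net primary income = 945.0 - 1096.4 = -151.4
Net secondary income = 349.8 - 207.6 = 142.2
Current account = -2262.5 + (-151.4) + 142.2 = -2271.7
Financial account = -(-2271.7 + (-8.3) + (-74.8)) = 2354.8

2354.8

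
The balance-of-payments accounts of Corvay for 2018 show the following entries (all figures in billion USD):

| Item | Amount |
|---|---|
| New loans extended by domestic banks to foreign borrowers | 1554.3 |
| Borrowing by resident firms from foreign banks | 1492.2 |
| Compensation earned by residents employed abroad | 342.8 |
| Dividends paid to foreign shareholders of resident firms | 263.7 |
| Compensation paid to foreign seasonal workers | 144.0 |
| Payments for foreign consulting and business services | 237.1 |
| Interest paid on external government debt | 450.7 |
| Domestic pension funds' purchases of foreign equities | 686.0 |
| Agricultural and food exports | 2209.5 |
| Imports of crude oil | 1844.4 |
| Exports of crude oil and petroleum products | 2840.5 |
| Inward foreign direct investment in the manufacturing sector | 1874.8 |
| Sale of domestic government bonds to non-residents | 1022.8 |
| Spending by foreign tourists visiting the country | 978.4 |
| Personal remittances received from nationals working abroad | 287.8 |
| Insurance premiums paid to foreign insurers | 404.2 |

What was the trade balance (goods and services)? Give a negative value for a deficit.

3542.7

Goods: 2840.5 - 1844.4 + 2209.5 = 3205.6
Services: -237.1 - 404.2 + 978.4 = 337.1
Trade balance = 3205.6 + 337.1 = 3542.7
(Excluded from the trade balance — financial account: new loans extended by domestic banks to foreign borrowers 1554.3, borrowing by resident firms from foreign banks 1492.2, domestic pension funds' purchases of foreign equities 686.0, inward foreign direct investment in the manufacturing sector 1874.8, sale of domestic government bonds to non-residents 1022.8; primary income: compensation earned by residents employed abroad 342.8, dividends paid to foreign shareholders of resident firms 263.7, compensation paid to foreign seasonal workers 144.0, interest paid on external government debt 450.7; secondary income: personal remittances received from nationals working abroad 287.8.)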